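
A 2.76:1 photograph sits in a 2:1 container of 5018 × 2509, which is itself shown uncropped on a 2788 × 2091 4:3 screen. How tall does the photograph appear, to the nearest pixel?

2.76:1 in 5018×2509: fills the width, so the photograph is 5018.00 × 1818.12.
2:1 in 2788×2091: fills the width, so the intermediate becomes 2788.00 × 1394.00 — a scale of ×0.5556.
The photograph scales with it: height 1818.12 × 0.5556 ≈ 1010.14.

1010 px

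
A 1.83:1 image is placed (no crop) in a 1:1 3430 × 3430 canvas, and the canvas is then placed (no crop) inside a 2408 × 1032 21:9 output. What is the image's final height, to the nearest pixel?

1.83:1 in 3430×3430: fills the width, so the image is 3430.00 × 1874.32.
The 1:1 canvas is height-limited in 2408×1032, giving 1032.00 × 1032.00; scale factor 0.3009.
Applying the same ×0.3009: 1874.32 → 563.93.

564 px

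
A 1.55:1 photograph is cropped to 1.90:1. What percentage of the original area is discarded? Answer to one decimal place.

The width stays; only height is cut (since 1.90:1 is wider than 1.55:1).
Area ratio = (1.550)/(1.900) = 81.58%; the remaining 18.42% is cropped out.

18.4%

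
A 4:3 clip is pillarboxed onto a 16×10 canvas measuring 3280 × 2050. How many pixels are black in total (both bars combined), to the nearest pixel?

1120667 pixels

Since 1.333 < 1.600, the clip is height-limited.
The clip is 2050 × 4/3 ≈ 2733.3333 px wide.
3280 − 2733.3333 = 546.6667 px of bars.
Across the 2050-px span: 546.6667 × 2050 ≈ 1120667 px.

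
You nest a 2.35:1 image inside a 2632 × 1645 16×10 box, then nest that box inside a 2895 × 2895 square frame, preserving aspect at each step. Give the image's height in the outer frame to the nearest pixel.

1232 px

2.35:1 in 2632×1645: fills the width, so the image is 2632.00 × 1120.00.
16×10 in 2895×2895: fills the width, so the intermediate becomes 2895.00 × 1809.38 — a scale of ×1.0999.
So the image's height is 1120.00 × 1.0999 ≈ 1231.91.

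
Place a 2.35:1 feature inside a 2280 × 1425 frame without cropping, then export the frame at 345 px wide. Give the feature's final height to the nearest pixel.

147 px

In the 2280×1425 frame the feature fills the width: height = 2280 / 2.350 ≈ 970.21 px.
Resizing to 345 px wide multiplies everything by 0.1513: 970.21 → 146.81 px.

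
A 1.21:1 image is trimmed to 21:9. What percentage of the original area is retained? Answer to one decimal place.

21:9 is wider than 1.21:1, so the crop keeps the full width and trims the height.
Fraction kept = (1.210)/(2.333) ≈ 51.86%.

51.9%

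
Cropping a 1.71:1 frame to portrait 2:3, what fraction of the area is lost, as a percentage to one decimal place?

portrait 2:3 is narrower than 1.71:1, so the crop keeps the full height and trims the width.
(0.667)/(1.710) ≈ 0.390 of the area survives, leaving 61.01% discarded.

61.0%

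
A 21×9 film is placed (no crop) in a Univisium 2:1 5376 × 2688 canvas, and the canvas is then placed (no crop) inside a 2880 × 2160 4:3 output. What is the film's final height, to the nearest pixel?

1234 px

21×9 in 5376×2688: fills the width, so the film is 5376.00 × 2304.00.
Univisium 2:1 in 2880×2160: fills the width, so the intermediate becomes 2880.00 × 1440.00 — a scale of ×0.5357.
The film scales with it: height 2304.00 × 0.5357 ≈ 1234.29.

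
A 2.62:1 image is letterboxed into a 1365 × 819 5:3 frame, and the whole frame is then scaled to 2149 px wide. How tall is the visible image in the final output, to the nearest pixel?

Fitted into 1365×819, the image spans the width; its height is 1365 / 2.620 ≈ 520.99 px.
Resizing to 2149 px wide multiplies everything by 1.5744: 520.99 → 820.23 px.

820 px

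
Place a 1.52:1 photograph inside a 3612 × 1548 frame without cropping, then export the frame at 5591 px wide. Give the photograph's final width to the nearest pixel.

At 3612×1548 the photograph is height-limited, so width = 1548 × 1.520 ≈ 2352.96 px.
Resizing to 5591 px wide multiplies everything by 1.5479: 2352.96 → 3642.14 px.

3642 px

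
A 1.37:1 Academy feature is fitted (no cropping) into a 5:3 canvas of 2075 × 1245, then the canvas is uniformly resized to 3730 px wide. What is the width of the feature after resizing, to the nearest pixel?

At 2075×1245 the feature is height-limited, so width = 1245 × 1.370 ≈ 1705.65 px.
The frame scales by 3730/2075 = 1.7976; 1705.65 × 1.7976 ≈ 3066.06 px.

3066 px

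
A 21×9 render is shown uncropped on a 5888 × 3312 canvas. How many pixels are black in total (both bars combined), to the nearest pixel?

4643109 pixels

21×9 is wider than 16:9, so it spans the full width.
The render is 5888 × 9/21 ≈ 2523.4286 px tall.
3312 − 2523.4286 = 788.5714 px of bars.
Bar area = 788.5714 × 5888 ≈ 4643109 px.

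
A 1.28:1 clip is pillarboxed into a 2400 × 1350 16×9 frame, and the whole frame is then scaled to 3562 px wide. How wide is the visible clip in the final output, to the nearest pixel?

In the 2400×1350 frame the clip fills the height: width = 1350 × 1.280 ≈ 1728.00 px.
Scaling 2400 → 3562 is ×1.4842, so the width becomes 1728.00 × 1.4842 ≈ 2564.64 px.

2565 px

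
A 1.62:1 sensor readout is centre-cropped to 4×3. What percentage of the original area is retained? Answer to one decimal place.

4×3 is narrower than 1.62:1, so the crop keeps the full height and trims the width.
(1.333)/(1.620) ≈ 0.823 of the area survives.

82.3%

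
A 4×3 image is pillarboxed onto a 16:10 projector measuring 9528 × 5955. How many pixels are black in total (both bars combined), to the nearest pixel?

Since 1.333 < 1.600, the image is height-limited.
That makes the image 7940.0000 px wide (5955 × 4/3).
Black = 9528 − 7940.0000 = 1588.0000 px.
That's 1588.0000 × 5955 ≈ 9456540 black pixels.

9456540 pixels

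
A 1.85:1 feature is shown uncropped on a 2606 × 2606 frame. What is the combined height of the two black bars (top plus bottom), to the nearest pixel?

1197 px

Since 1.850 > 1.000, the feature is width-limited.
That makes the image 1408.65 px tall (2606 / 1.850).
2606 − 1408.65 = 1197.35 px of bars.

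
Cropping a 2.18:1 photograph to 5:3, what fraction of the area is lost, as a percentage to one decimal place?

Going from 2.18:1 to 5:3 means cutting width while keeping height.
(1.667)/(2.180) ≈ 0.765 of the area survives, leaving 23.55% discarded.

23.5%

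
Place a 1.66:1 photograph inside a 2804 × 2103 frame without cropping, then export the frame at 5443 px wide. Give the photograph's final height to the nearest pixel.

3279 px

Fitted into 2804×2103, the photograph spans the width; its height is 2804 / 1.660 ≈ 1689.16 px.
Scaling 2804 → 5443 is ×1.9412, so the height becomes 1689.16 × 1.9412 ≈ 3278.92 px.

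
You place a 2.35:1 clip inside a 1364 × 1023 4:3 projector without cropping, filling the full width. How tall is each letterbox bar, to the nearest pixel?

221 px

That makes the image 580.43 px tall (1364 / 2.350).
1023 − 580.43 = 442.57 px of bars (221.29 each).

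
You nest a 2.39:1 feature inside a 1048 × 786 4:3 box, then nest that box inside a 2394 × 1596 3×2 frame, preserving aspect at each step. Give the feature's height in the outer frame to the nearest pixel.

Inside the 1048×786 canvas the feature is width-limited at 1048.00 × 438.49.
The 4:3 canvas is height-limited in 2394×1596, giving 2128.00 × 1596.00; scale factor 2.0305.
The feature scales with it: height 438.49 × 2.0305 ≈ 890.38.

890 px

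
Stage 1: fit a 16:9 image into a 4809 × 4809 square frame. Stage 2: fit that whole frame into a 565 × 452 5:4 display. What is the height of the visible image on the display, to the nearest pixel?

First fit — 16:9 into 4809×4809 spans the width: 4809.00 × 2705.06.
The square canvas is height-limited in 565×452, giving 452.00 × 452.00; scale factor 0.0940.
Applying the same ×0.0940: 2705.06 → 254.25.

254 px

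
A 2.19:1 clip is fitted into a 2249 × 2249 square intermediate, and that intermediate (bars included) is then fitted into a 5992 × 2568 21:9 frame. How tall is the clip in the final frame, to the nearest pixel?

Inside the 2249×2249 canvas the clip is width-limited at 2249.00 × 1026.94.
Second fit — the square canvas into 5992×2568 spans the height: 2568.00 × 2568.00 (×1.1418 from 2249×2249).
Applying the same ×1.1418: 1026.94 → 1172.60.

1173 px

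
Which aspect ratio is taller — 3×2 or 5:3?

3×2 = 1.5 and 5:3 = 1.667; 1.667 > 1.5. The smaller width-to-height ratio is the taller frame.

3×2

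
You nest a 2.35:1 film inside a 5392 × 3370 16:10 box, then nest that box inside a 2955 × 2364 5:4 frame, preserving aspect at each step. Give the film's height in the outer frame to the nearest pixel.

Inside the 5392×3370 canvas the film is width-limited at 5392.00 × 2294.47.
16:10 in 2955×2364: fills the width, so the intermediate becomes 2955.00 × 1846.88 — a scale of ×0.5480.
Applying the same ×0.5480: 2294.47 → 1257.45.

1257 px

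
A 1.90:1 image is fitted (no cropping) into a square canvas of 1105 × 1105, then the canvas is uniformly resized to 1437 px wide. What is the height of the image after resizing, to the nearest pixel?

756 px

In the 1105×1105 frame the image fills the width: height = 1105 / 1.900 ≈ 581.58 px.
Scaling 1105 → 1437 is ×1.3005, so the height becomes 581.58 × 1.3005 ≈ 756.32 px.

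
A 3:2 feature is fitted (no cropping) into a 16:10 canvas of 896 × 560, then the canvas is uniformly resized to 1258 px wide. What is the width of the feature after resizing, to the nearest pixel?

1179 px

Fitted into 896×560, the feature spans the height; its width is 560 × 3/2 ≈ 840.00 px.
Scaling 896 → 1258 is ×1.4040, so the width becomes 840.00 × 1.4040 ≈ 1179.38 px.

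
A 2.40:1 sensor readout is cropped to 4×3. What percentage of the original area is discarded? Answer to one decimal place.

44.4%

The height stays; only width is cut (since 4×3 is narrower than 2.40:1).
(1.333)/(2.400) ≈ 0.556 of the area survives, leaving 44.44% discarded.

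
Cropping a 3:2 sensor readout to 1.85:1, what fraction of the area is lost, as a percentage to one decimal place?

The width stays; only height is cut (since 1.85:1 is wider than 3:2).
(1.500)/(1.850) ≈ 0.811 of the area survives, leaving 18.92% discarded.

18.9%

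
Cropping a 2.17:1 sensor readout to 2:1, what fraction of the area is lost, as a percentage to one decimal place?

The height stays; only width is cut (since 2:1 is narrower than 2.17:1).
Area ratio = (2.000)/(2.170) = 92.17%; the remaining 7.83% is cropped out.

7.8%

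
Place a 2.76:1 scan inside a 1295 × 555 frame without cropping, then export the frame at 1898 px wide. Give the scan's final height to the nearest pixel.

Fitted into 1295×555, the scan spans the width; its height is 1295 / 2.760 ≈ 469.20 px.
Scaling 1295 → 1898 is ×1.4656, so the height becomes 469.20 × 1.4656 ≈ 687.68 px.

688 px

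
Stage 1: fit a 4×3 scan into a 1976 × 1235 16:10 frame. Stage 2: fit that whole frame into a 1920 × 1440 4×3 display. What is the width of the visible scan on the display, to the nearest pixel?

First fit — 4×3 into 1976×1235 spans the height: 1646.67 × 1235.00.
The 16:10 canvas is width-limited in 1920×1440, giving 1920.00 × 1200.00; scale factor 0.9717.
The scan scales with it: width 1646.67 × 0.9717 ≈ 1600.00.

1600 px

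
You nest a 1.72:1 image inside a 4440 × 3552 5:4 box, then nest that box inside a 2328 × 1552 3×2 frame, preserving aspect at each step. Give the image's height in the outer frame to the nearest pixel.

1128 px

Inside the 4440×3552 canvas the image is width-limited at 4440.00 × 2581.40.
The 5:4 canvas is height-limited in 2328×1552, giving 1940.00 × 1552.00; scale factor 0.4369.
The image scales with it: height 2581.40 × 0.4369 ≈ 1127.91.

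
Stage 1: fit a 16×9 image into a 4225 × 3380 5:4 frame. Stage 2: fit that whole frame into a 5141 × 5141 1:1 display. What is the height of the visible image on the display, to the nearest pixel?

First fit — 16×9 into 4225×3380 spans the width: 4225.00 × 2376.56.
Second fit — the 5:4 canvas into 5141×5141 spans the width: 5141.00 × 4112.80 (×1.2168 from 4225×3380).
The image scales with it: height 2376.56 × 1.2168 ≈ 2891.81.

2892 px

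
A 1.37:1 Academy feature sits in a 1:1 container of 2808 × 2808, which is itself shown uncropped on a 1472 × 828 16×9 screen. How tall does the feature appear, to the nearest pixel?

Inside the 2808×2808 canvas the feature is width-limited at 2808.00 × 2049.64.
The 1:1 canvas is height-limited in 1472×828, giving 828.00 × 828.00; scale factor 0.2949.
So the feature's height is 2049.64 × 0.2949 ≈ 604.38.

604 px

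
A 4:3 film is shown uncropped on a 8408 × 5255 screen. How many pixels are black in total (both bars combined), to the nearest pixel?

7364007 pixels

Since 1.333 < 1.600, the film is height-limited.
The film is 5255 × 4/3 ≈ 7006.6667 px wide.
8408 − 7006.6667 = 1401.3333 px of bars.
Across the 5255-px span: 1401.3333 × 5255 ≈ 7364007 px.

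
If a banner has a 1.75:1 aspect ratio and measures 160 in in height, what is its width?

160 × 1.750 = 280.

280 in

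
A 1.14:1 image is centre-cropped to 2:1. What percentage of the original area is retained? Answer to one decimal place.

57.0%

2:1 is wider than 1.14:1, so the crop keeps the full width and trims the height.
(1.140)/(2.000) ≈ 0.570 of the area survives.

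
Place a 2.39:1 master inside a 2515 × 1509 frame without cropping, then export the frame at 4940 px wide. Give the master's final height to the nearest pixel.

2067 px

At 2515×1509 the master is width-limited, so height = 2515 / 2.390 ≈ 1052.30 px.
The frame scales by 4940/2515 = 1.9642; 1052.30 × 1.9642 ≈ 2066.95 px.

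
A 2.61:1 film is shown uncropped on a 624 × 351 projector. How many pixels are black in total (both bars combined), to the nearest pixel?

Since 2.610 > 1.778, the film is width-limited.
The film is 624 / 2.610 ≈ 239.0805 px tall.
351 − 239.0805 = 111.9195 px of bars.
Across the 624-px span: 111.9195 × 624 ≈ 69838 px.

69838 pixels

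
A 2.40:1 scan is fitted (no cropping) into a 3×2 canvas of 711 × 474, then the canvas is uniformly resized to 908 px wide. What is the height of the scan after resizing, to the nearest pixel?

At 711×474 the scan is width-limited, so height = 711 / 2.400 ≈ 296.25 px.
Scaling 711 → 908 is ×1.2771, so the height becomes 296.25 × 1.2771 ≈ 378.33 px.

378 px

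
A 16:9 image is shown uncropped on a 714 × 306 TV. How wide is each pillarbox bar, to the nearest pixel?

Since 1.778 < 2.333, the image is height-limited.
That makes the image 544.00 px wide (306 × 16/9).
Leftover width: 714 − 544.00 = 170.00 px → 85.00 each side.

85 px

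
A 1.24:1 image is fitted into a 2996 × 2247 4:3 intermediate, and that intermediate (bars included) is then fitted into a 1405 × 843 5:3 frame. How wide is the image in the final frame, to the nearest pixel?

1045 px

1.24:1 in 2996×2247: fills the height, so the image is 2786.28 × 2247.00.
4:3 in 1405×843: fills the height, so the intermediate becomes 1124.00 × 843.00 — a scale of ×0.3752.
The image scales with it: width 2786.28 × 0.3752 ≈ 1045.32.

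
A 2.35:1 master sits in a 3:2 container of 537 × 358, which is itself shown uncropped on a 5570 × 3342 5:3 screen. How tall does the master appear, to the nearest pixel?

2.35:1 in 537×358: fills the width, so the master is 537.00 × 228.51.
Second fit — the 3:2 canvas into 5570×3342 spans the height: 5013.00 × 3342.00 (×9.3352 from 537×358).
So the master's height is 228.51 × 9.3352 ≈ 2133.19.

2133 px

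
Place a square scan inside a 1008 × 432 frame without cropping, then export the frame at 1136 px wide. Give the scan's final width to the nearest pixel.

487 px

At 1008×432 the scan is height-limited, so width = 432 × 1/1 ≈ 432.00 px.
Resizing to 1136 px wide multiplies everything by 1.1270: 432.00 → 486.86 px.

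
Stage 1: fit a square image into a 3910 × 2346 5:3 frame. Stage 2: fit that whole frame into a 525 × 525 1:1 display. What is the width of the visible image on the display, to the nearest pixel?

First fit — square into 3910×2346 spans the height: 2346.00 × 2346.00.
The 5:3 canvas is width-limited in 525×525, giving 525.00 × 315.00; scale factor 0.1343.
So the image's width is 2346.00 × 0.1343 ≈ 315.00.

315 px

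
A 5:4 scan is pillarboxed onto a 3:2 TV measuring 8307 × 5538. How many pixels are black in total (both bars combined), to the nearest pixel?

7667361 pixels

5:4 is narrower than 3:2, so it spans the full height.
That makes the image 6922.5000 px wide (5538 × 5/4).
Black = 8307 − 6922.5000 = 1384.5000 px.
Across the 5538-px span: 1384.5000 × 5538 ≈ 7667361 px.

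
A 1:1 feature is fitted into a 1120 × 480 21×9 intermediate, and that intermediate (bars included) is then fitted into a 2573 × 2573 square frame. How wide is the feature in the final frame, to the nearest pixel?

Inside the 1120×480 canvas the feature is height-limited at 480.00 × 480.00.
Second fit — the 21×9 canvas into 2573×2573 spans the width: 2573.00 × 1102.71 (×2.2973 from 1120×480).
So the feature's width is 480.00 × 2.2973 ≈ 1102.71.

1103 px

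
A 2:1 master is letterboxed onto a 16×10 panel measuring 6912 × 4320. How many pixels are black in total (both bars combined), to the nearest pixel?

5971968 pixels

2:1 is wider than 16×10, so it spans the full width.
Content height = 6912 × 1/2 ≈ 3456.0000 px.
4320 − 3456.0000 = 864.0000 px of bars.
Across the 6912-px span: 864.0000 × 6912 ≈ 5971968 px.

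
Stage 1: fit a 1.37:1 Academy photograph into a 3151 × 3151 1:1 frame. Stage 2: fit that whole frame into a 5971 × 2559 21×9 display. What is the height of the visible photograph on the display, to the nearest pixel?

1868 px

First fit — 1.37:1 Academy into 3151×3151 spans the width: 3151.00 × 2300.00.
Second fit — the 1:1 canvas into 5971×2559 spans the height: 2559.00 × 2559.00 (×0.8121 from 3151×3151).
Applying the same ×0.8121: 2300.00 → 1867.88.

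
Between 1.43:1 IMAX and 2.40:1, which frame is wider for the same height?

1.43 and 2.4; 2.4 > 1.43.

2.40:1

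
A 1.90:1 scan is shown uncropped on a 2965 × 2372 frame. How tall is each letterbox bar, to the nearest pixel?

406 px

1.90:1 is wider than 5:4, so it spans the full width.
The scan is 2965 / 1.900 ≈ 1560.53 px tall.
Leftover height: 2372 − 1560.53 = 811.47 px → 405.74 each side.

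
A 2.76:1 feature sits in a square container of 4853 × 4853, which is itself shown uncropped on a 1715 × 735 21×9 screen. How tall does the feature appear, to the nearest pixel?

2.76:1 in 4853×4853: fills the width, so the feature is 4853.00 × 1758.33.
Second fit — the square canvas into 1715×735 spans the height: 735.00 × 735.00 (×0.1515 from 4853×4853).
Applying the same ×0.1515: 1758.33 → 266.30.

266 px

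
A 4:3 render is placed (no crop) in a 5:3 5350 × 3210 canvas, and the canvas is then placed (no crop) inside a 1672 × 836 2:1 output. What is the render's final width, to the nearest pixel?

1115 px

First fit — 4:3 into 5350×3210 spans the height: 4280.00 × 3210.00.
5:3 in 1672×836: fills the height, so the intermediate becomes 1393.33 × 836.00 — a scale of ×0.2604.
The render scales with it: width 4280.00 × 0.2604 ≈ 1114.67.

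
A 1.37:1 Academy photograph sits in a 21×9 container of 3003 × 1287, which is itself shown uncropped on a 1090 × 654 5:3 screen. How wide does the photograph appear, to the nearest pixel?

640 px

First fit — 1.37:1 Academy into 3003×1287 spans the height: 1763.19 × 1287.00.
21×9 in 1090×654: fills the width, so the intermediate becomes 1090.00 × 467.14 — a scale of ×0.3630.
So the photograph's width is 1763.19 × 0.3630 ≈ 639.99.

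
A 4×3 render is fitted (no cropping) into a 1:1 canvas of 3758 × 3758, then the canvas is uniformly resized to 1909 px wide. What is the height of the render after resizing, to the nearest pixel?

Fitted into 3758×3758, the render spans the width; its height is 3758 × 3/4 ≈ 2818.50 px.
The frame scales by 1909/3758 = 0.5080; 2818.50 × 0.5080 ≈ 1431.75 px.

1432 px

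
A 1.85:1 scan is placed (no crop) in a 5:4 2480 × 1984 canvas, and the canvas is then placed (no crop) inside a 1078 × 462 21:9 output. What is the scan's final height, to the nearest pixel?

312 px

1.85:1 in 2480×1984: fills the width, so the scan is 2480.00 × 1340.54.
The 5:4 canvas is height-limited in 1078×462, giving 577.50 × 462.00; scale factor 0.2329.
The scan scales with it: height 1340.54 × 0.2329 ≈ 312.16.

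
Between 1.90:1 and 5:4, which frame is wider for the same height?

1.9 and 5:4 = 1.25; 1.9 > 1.25.

1.90:1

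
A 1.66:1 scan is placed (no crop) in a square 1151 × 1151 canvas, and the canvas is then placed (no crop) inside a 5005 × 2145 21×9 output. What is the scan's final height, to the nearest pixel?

1292 px

First fit — 1.66:1 into 1151×1151 spans the width: 1151.00 × 693.37.
square in 5005×2145: fills the height, so the intermediate becomes 2145.00 × 2145.00 — a scale of ×1.8636.
So the scan's height is 693.37 × 1.8636 ≈ 1292.17.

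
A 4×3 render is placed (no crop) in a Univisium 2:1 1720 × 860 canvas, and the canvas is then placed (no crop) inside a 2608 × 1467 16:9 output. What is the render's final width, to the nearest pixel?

Inside the 1720×860 canvas the render is height-limited at 1146.67 × 860.00.
Second fit — the Univisium 2:1 canvas into 2608×1467 spans the width: 2608.00 × 1304.00 (×1.5163 from 1720×860).
So the render's width is 1146.67 × 1.5163 ≈ 1738.67.

1739 px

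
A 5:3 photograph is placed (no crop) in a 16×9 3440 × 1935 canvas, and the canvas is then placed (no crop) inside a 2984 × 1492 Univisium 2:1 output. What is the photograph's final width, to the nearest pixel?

2487 px

First fit — 5:3 into 3440×1935 spans the height: 3225.00 × 1935.00.
16×9 in 2984×1492: fills the height, so the intermediate becomes 2652.44 × 1492.00 — a scale of ×0.7711.
Applying the same ×0.7711: 3225.00 → 2486.67.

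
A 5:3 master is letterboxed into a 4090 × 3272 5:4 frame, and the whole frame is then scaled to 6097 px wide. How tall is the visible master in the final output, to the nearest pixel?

3658 px

Fitted into 4090×3272, the master spans the width; its height is 4090 × 3/5 ≈ 2454.00 px.
Scaling 4090 → 6097 is ×1.4907, so the height becomes 2454.00 × 1.4907 ≈ 3658.20 px.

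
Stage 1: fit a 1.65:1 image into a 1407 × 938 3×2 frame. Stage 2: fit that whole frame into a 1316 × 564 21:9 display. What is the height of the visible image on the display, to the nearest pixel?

Inside the 1407×938 canvas the image is width-limited at 1407.00 × 852.73.
Second fit — the 3×2 canvas into 1316×564 spans the height: 846.00 × 564.00 (×0.6013 from 1407×938).
Applying the same ×0.6013: 852.73 → 512.73.

513 px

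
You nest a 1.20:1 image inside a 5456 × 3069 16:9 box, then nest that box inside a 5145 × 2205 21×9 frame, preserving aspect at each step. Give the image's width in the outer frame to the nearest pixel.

Inside the 5456×3069 canvas the image is height-limited at 3682.80 × 3069.00.
The 16:9 canvas is height-limited in 5145×2205, giving 3920.00 × 2205.00; scale factor 0.7185.
So the image's width is 3682.80 × 0.7185 ≈ 2646.00.

2646 px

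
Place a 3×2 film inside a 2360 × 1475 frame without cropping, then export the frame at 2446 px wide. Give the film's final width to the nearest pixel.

2293 px

Fitted into 2360×1475, the film spans the height; its width is 1475 × 3/2 ≈ 2212.50 px.
Resizing to 2446 px wide multiplies everything by 1.0364: 2212.50 → 2293.12 px.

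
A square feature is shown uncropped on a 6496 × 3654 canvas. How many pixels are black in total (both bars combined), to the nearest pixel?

square is narrower than 16:9, so it spans the full height.
Content width = 3654 × 1/1 ≈ 3654.0000 px.
Leftover width: 6496 − 3654.0000 = 2842.0000 px.
Across the 3654-px span: 2842.0000 × 3654 ≈ 10384668 px.

10384668 pixels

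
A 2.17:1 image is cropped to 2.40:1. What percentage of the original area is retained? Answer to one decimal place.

The width stays; only height is cut (since 2.40:1 is wider than 2.17:1).
Fraction kept = (2.170)/(2.400) ≈ 90.42%.

90.4%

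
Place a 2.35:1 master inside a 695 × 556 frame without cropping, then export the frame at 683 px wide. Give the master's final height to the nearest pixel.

In the 695×556 frame the master fills the width: height = 695 / 2.350 ≈ 295.74 px.
Scaling 695 → 683 is ×0.9827, so the height becomes 295.74 × 0.9827 ≈ 290.64 px.

291 px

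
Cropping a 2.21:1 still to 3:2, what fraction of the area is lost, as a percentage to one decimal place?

32.1%

3:2 is narrower than 2.21:1, so the crop keeps the full height and trims the width.
Area ratio = (1.500)/(2.210) = 67.87%; the remaining 32.13% is cropped out.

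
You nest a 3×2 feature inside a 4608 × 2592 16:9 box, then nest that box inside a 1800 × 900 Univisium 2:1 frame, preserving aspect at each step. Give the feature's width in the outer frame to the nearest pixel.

Inside the 4608×2592 canvas the feature is height-limited at 3888.00 × 2592.00.
16:9 in 1800×900: fills the height, so the intermediate becomes 1600.00 × 900.00 — a scale of ×0.3472.
The feature scales with it: width 3888.00 × 0.3472 ≈ 1350.00.

1350 px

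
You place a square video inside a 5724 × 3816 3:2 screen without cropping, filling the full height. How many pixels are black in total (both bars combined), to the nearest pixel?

7280928 pixels

Content width = 3816 × 1/1 ≈ 3816.0000 px.
Black = 5724 − 3816.0000 = 1908.0000 px.
That's 1908.0000 × 3816 ≈ 7280928 black pixels.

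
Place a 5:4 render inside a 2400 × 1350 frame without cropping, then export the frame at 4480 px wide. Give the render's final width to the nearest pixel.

3150 px

Fitted into 2400×1350, the render spans the height; its width is 1350 × 5/4 ≈ 1687.50 px.
Resizing to 4480 px wide multiplies everything by 1.8667: 1687.50 → 3150.00 px.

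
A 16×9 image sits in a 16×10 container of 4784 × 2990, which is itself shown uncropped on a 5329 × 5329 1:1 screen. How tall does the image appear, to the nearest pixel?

2998 px

16×9 in 4784×2990: fills the width, so the image is 4784.00 × 2691.00.
The 16×10 canvas is width-limited in 5329×5329, giving 5329.00 × 3330.62; scale factor 1.1139.
So the image's height is 2691.00 × 1.1139 ≈ 2997.56.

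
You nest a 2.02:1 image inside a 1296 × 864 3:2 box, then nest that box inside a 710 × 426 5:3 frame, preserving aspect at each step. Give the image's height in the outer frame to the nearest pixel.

316 px

Inside the 1296×864 canvas the image is width-limited at 1296.00 × 641.58.
The 3:2 canvas is height-limited in 710×426, giving 639.00 × 426.00; scale factor 0.4931.
The image scales with it: height 641.58 × 0.4931 ≈ 316.34.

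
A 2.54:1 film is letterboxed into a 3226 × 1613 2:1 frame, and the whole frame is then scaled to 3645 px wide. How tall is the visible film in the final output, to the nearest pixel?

Fitted into 3226×1613, the film spans the width; its height is 3226 / 2.540 ≈ 1270.08 px.
Scaling 3226 → 3645 is ×1.1299, so the height becomes 1270.08 × 1.1299 ≈ 1435.04 px.

1435 px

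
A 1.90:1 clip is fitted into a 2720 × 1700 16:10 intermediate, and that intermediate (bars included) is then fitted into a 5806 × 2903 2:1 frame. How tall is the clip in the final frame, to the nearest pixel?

2445 px

First fit — 1.90:1 into 2720×1700 spans the width: 2720.00 × 1431.58.
The 16:10 canvas is height-limited in 5806×2903, giving 4644.80 × 2903.00; scale factor 1.7076.
Applying the same ×1.7076: 1431.58 → 2444.63.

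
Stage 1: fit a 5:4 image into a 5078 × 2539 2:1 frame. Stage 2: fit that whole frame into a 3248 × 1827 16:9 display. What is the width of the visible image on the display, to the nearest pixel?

5:4 in 5078×2539: fills the height, so the image is 3173.75 × 2539.00.
2:1 in 3248×1827: fills the width, so the intermediate becomes 3248.00 × 1624.00 — a scale of ×0.6396.
The image scales with it: width 3173.75 × 0.6396 ≈ 2030.00.

2030 px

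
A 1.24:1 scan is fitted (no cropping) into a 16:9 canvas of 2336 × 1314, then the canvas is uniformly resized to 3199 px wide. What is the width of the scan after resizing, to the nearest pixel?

2231 px

At 2336×1314 the scan is height-limited, so width = 1314 × 1.240 ≈ 1629.36 px.
The frame scales by 3199/2336 = 1.3694; 1629.36 × 1.3694 ≈ 2231.30 px.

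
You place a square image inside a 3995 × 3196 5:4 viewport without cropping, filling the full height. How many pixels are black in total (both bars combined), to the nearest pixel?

The image is 3196 × 1/1 ≈ 3196.0000 px wide.
Black = 3995 − 3196.0000 = 799.0000 px.
That's 799.0000 × 3196 ≈ 2553604 black pixels.

2553604 pixels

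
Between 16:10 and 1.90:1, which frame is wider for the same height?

16:10 = 1.6 and 1.9; 1.9 > 1.6.

1.90:1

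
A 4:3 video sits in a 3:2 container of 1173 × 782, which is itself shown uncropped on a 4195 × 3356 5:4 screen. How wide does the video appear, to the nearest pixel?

3729 px

Inside the 1173×782 canvas the video is height-limited at 1042.67 × 782.00.
Second fit — the 3:2 canvas into 4195×3356 spans the width: 4195.00 × 2796.67 (×3.5763 from 1173×782).
So the video's width is 1042.67 × 3.5763 ≈ 3728.89.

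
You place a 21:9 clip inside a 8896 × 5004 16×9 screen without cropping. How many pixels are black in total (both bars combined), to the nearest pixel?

10598949 pixels

21:9 (2.333) > 16×9 (1.778), so the clip fills the width.
That makes the image 3812.5714 px tall (8896 × 9/21).
5004 − 3812.5714 = 1191.4286 px of bars.
Across the 8896-px span: 1191.4286 × 8896 ≈ 10598949 px.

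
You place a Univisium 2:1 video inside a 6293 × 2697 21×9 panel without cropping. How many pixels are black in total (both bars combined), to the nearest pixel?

Univisium 2:1 is narrower than 21×9, so it spans the full height.
That makes the image 5394.0000 px wide (2697 × 2/1).
6293 − 5394.0000 = 899.0000 px of bars.
Bar area = 899.0000 × 2697 ≈ 2424603 px.

2424603 pixels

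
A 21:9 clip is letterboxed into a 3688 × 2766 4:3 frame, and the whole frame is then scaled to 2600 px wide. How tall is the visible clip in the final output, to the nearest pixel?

In the 3688×2766 frame the clip fills the width: height = 3688 × 9/21 ≈ 1580.57 px.
Scaling 3688 → 2600 is ×0.7050, so the height becomes 1580.57 × 0.7050 ≈ 1114.29 px.

1114 px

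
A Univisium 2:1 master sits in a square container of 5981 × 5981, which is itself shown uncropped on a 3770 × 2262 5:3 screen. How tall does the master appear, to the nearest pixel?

1131 px

Inside the 5981×5981 canvas the master is width-limited at 5981.00 × 2990.50.
Second fit — the square canvas into 3770×2262 spans the height: 2262.00 × 2262.00 (×0.3782 from 5981×5981).
Applying the same ×0.3782: 2990.50 → 1131.00.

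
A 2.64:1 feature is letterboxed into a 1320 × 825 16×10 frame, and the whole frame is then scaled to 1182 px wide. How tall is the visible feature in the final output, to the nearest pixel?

448 px

At 1320×825 the feature is width-limited, so height = 1320 / 2.640 ≈ 500.00 px.
Resizing to 1182 px wide multiplies everything by 0.8955: 500.00 → 447.73 px.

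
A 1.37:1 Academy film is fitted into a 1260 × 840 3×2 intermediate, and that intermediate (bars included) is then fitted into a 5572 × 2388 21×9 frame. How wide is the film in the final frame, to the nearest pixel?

3272 px

1.37:1 Academy in 1260×840: fills the height, so the film is 1150.80 × 840.00.
Second fit — the 3×2 canvas into 5572×2388 spans the height: 3582.00 × 2388.00 (×2.8429 from 1260×840).
Applying the same ×2.8429: 1150.80 → 3271.56.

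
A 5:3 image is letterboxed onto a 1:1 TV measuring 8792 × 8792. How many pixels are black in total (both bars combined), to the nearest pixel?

30919706 pixels

5:3 (1.667) > 1:1 (1.000), so the image fills the width.
That makes the image 5275.2000 px tall (8792 × 3/5).
8792 − 5275.2000 = 3516.8000 px of bars.
Across the 8792-px span: 3516.8000 × 8792 ≈ 30919706 px.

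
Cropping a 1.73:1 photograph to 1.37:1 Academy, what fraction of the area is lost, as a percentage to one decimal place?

1.37:1 Academy is narrower than 1.73:1, so the crop keeps the full height and trims the width.
Fraction kept = (1.370)/(1.730) ≈ 79.19%, so 20.81% is lost.

20.8%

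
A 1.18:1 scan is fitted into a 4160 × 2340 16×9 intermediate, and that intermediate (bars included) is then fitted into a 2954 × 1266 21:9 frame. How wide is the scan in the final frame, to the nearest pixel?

First fit — 1.18:1 into 4160×2340 spans the height: 2761.20 × 2340.00.
The 16×9 canvas is height-limited in 2954×1266, giving 2250.67 × 1266.00; scale factor 0.5410.
So the scan's width is 2761.20 × 0.5410 ≈ 1493.88.

1494 px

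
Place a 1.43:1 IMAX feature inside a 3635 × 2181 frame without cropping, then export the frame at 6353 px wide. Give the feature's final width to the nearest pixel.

5451 px

At 3635×2181 the feature is height-limited, so width = 2181 × 1.430 ≈ 3118.83 px.
Scaling 3635 → 6353 is ×1.7477, so the width becomes 3118.83 × 1.7477 ≈ 5450.87 px.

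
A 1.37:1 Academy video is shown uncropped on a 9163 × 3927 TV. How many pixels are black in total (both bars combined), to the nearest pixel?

14855880 pixels

1.37:1 Academy (1.370) < 21:9 (2.333), so the video fills the height.
Content width = 3927 × 1.370 ≈ 5379.9900 px.
9163 − 5379.9900 = 3783.0100 px of bars.
That's 3783.0100 × 3927 ≈ 14855880 black pixels.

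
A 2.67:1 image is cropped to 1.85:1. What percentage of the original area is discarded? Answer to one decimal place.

30.7%

Going from 2.67:1 to 1.85:1 means cutting width while keeping height.
Fraction kept = (1.850)/(2.670) ≈ 69.29%, so 30.71% is lost.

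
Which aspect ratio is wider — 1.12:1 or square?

1.12 and square = 1; 1.12 > 1.

1.12:1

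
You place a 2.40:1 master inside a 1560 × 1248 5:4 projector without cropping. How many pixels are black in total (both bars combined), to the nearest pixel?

932880 pixels

2.40:1 (2.400) > 5:4 (1.250), so the master fills the width.
Content height = 1560 / 2.400 ≈ 650.0000 px.
Black = 1248 − 650.0000 = 598.0000 px.
That's 598.0000 × 1560 ≈ 932880 black pixels.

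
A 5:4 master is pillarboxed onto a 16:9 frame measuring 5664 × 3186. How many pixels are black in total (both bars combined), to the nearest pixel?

Since 1.250 < 1.778, the master is height-limited.
That makes the image 3982.5000 px wide (3186 × 5/4).
Black = 5664 − 3982.5000 = 1681.5000 px.
Across the 3186-px span: 1681.5000 × 3186 ≈ 5357259 px.

5357259 pixels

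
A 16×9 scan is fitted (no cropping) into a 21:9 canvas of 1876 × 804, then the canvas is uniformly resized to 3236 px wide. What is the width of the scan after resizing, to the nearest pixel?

2466 px

In the 1876×804 frame the scan fills the height: width = 804 × 16/9 ≈ 1429.33 px.
Resizing to 3236 px wide multiplies everything by 1.7249: 1429.33 → 2465.52 px.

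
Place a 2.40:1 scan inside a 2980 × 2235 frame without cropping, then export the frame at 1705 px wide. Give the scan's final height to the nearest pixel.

710 px

At 2980×2235 the scan is width-limited, so height = 2980 / 2.400 ≈ 1241.67 px.
Scaling 2980 → 1705 is ×0.5721, so the height becomes 1241.67 × 0.5721 ≈ 710.42 px.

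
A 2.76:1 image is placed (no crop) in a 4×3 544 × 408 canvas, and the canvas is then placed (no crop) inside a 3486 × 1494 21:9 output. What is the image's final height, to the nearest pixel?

2.76:1 in 544×408: fills the width, so the image is 544.00 × 197.10.
4×3 in 3486×1494: fills the height, so the intermediate becomes 1992.00 × 1494.00 — a scale of ×3.6618.
The image scales with it: height 197.10 × 3.6618 ≈ 721.74.

722 px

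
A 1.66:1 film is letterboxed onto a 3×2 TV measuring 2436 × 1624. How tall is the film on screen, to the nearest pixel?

1.66:1 is wider than 3×2, so it spans the full width.
The film is 2436 / 1.660 ≈ 1467.47 px tall.

1467 px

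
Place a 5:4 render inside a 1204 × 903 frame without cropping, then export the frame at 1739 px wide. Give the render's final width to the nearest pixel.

1630 px

At 1204×903 the render is height-limited, so width = 903 × 5/4 ≈ 1128.75 px.
The frame scales by 1739/1204 = 1.4444; 1128.75 × 1.4444 ≈ 1630.31 px.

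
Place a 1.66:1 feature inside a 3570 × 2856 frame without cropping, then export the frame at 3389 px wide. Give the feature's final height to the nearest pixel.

2042 px

At 3570×2856 the feature is width-limited, so height = 3570 / 1.660 ≈ 2150.60 px.
The frame scales by 3389/3570 = 0.9493; 2150.60 × 0.9493 ≈ 2041.57 px.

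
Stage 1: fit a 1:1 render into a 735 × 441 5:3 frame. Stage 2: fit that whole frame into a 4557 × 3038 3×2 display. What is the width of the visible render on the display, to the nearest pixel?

2734 px

1:1 in 735×441: fills the height, so the render is 441.00 × 441.00.
5:3 in 4557×3038: fills the width, so the intermediate becomes 4557.00 × 2734.20 — a scale of ×6.2000.
So the render's width is 441.00 × 6.2000 ≈ 2734.20.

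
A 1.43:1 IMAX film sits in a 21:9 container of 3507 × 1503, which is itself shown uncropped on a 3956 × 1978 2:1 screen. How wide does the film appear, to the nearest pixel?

2424 px

Inside the 3507×1503 canvas the film is height-limited at 2149.29 × 1503.00.
Second fit — the 21:9 canvas into 3956×1978 spans the width: 3956.00 × 1695.43 (×1.1280 from 3507×1503).
So the film's width is 2149.29 × 1.1280 ≈ 2424.46.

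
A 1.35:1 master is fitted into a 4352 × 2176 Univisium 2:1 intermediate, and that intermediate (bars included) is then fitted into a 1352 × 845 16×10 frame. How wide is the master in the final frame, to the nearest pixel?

Inside the 4352×2176 canvas the master is height-limited at 2937.60 × 2176.00.
Second fit — the Univisium 2:1 canvas into 1352×845 spans the width: 1352.00 × 676.00 (×0.3107 from 4352×2176).
The master scales with it: width 2937.60 × 0.3107 ≈ 912.60.

913 px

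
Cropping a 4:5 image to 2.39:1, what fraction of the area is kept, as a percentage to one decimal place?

The width stays; only height is cut (since 2.39:1 is wider than 4:5).
Area ratio = (0.800)/(2.390) = 33.47% retained.

33.5%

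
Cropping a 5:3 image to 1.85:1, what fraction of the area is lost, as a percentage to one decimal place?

Going from 5:3 to 1.85:1 means cutting height while keeping width.
Fraction kept = (1.667)/(1.850) ≈ 90.09%, so 9.91% is lost.

9.9%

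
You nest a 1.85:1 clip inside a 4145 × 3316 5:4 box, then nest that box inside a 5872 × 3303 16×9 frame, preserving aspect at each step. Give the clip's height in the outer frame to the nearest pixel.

1.85:1 in 4145×3316: fills the width, so the clip is 4145.00 × 2240.54.
Second fit — the 5:4 canvas into 5872×3303 spans the height: 4128.75 × 3303.00 (×0.9961 from 4145×3316).
The clip scales with it: height 2240.54 × 0.9961 ≈ 2231.76.

2232 px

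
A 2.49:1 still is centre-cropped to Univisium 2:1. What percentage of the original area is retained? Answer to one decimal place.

Univisium 2:1 is narrower than 2.49:1, so the crop keeps the full height and trims the width.
Fraction kept = (2.000)/(2.490) ≈ 80.32%.

80.3%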